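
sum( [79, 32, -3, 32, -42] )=79 + 32 + (-3) + 32 + (-42)
= 98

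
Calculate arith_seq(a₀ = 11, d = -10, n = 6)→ a_0 = 11 + 0*-10 = 11
a_1 = 11 + 1*-10 = 1
a_2 = 11 + 2*-10 = -9
...
= [11, 1, -9, -19, -29, -39]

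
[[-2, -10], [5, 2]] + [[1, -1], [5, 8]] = [[-1, -11], [10, 10]]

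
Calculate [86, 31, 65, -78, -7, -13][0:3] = [86, 31, 65]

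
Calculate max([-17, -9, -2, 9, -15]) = 9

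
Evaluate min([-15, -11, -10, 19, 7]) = -15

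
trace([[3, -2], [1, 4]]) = 7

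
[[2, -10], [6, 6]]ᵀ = [[2, 6], [-10, 6]]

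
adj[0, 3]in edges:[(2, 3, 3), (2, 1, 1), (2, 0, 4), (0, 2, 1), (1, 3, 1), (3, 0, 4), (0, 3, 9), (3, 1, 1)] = 9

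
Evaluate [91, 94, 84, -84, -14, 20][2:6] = [84, -84, -14, 20]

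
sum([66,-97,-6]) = 66 + (-97) + (-6)
= -37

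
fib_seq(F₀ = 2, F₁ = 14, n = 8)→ F_2 = F_1 + F_0 = 16
F_3 = F_2 + F_1 = 30
F_4 = F_3 + F_2 = 46
...
= [2, 14, 16, 30, 46, 76, 122, 198]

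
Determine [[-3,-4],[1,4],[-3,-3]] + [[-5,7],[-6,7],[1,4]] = [[-8, 3], [-5, 11], [-2, 1]]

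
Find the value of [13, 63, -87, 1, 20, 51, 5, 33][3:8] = [1, 20, 51, 5, 33]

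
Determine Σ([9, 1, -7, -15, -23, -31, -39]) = 9 + 1 + (-7) + (-15) + (-23) + (-31) + (-39)
= -105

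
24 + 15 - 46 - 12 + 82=63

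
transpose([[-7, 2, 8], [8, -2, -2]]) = [[-7, 8], [2, -2], [8, -2]]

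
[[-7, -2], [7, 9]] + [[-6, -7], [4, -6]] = [[-13, -9], [11, 3]]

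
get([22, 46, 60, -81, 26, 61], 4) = 26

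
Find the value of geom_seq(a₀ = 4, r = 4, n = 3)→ [4, 16, 64]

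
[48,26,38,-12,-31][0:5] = [48, 26, 38, -12, -31]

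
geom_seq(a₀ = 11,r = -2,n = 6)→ [11, -22, 44, -88, 176, -352]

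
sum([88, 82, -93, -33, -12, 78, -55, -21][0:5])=slice → [88, 82, -93, -33, -12]
88 + 82 + (-93) + (-33) + (-12)
= 32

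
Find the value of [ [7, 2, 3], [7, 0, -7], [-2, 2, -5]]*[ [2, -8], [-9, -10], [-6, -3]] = C[0][0] = (7)*(2) + (2)*(-9) + (3)*(-6) = -22
C[0][1] = (7)*(-8) + (2)*(-10) + (3)*(-3) = -85
C[1][0] = (7)*(2) + (0)*(-9) + (-7)*(-6) = 56
C[1][1] = (7)*(-8) + (0)*(-10) + (-7)*(-3) = -35
C[2][0] = (-2)*(2) + (2)*(-9) + (-5)*(-6) = 8
C[2][1] = (-2)*(-8) + (2)*(-10) + (-5)*(-3) = 11
= [[-22, -85], [56, -35], [8, 11]]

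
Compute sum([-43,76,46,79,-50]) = 108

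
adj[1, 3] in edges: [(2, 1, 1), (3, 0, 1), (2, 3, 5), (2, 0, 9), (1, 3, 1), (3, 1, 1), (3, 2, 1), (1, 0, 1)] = 1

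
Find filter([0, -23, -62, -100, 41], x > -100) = [0, -23, -62, 41]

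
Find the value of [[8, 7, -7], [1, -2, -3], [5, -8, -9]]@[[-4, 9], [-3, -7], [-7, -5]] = [[-4, 58], [23, 38], [67, 146]]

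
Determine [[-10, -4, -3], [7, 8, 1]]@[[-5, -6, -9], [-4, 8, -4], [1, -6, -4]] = C[0][0] = (-10)*(-5) + (-4)*(-4) + (-3)*(1) = 63
C[0][1] = (-10)*(-6) + (-4)*(8) + (-3)*(-6) = 46
C[0][2] = (-10)*(-9) + (-4)*(-4) + (-3)*(-4) = 118
C[1][0] = (7)*(-5) + (8)*(-4) + (1)*(1) = -66
C[1][1] = (7)*(-6) + (8)*(8) + (1)*(-6) = 16
C[1][2] = (7)*(-9) + (8)*(-4) + (1)*(-4) = -99
= [[63, 46, 118], [-66, 16, -99]]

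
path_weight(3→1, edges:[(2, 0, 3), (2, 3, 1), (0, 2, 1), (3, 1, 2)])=w(3→1)=2
= 2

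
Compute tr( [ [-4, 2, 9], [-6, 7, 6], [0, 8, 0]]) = 3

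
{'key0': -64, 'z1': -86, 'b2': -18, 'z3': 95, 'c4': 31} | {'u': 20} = {'key0': -64, 'z1': -86, 'b2': -18, 'z3': 95, 'c4': 31, 'u': 20}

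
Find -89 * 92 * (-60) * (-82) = -40284960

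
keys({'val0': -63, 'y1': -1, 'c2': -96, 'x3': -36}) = ['val0', 'y1', 'c2', 'x3']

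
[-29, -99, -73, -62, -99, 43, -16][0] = -29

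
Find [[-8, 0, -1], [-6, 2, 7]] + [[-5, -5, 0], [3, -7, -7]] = [[-13, -5, -1], [-3, -5, 0]]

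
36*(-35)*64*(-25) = 2016000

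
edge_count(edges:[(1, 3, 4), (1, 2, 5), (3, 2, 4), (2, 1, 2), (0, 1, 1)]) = 5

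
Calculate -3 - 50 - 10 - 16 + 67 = -12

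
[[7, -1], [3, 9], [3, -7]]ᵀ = [[7, 3, 3], [-1, 9, -7]]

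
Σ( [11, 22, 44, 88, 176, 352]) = 11 + 22 + 44 + 88 + 176 + 352
= 693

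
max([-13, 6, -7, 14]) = 14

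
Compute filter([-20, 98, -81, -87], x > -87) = keep x where x > -87: -20✓, 98✓, -81✓, -87✗
= [-20, 98, -81]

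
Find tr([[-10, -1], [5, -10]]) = -20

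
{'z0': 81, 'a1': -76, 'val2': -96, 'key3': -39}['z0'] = 81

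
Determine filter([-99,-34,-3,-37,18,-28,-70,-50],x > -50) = keep x where x > -50: -99✗, -34✓, -3✓, -37✓, 18✓, -28✓, -70✗, -50✗
= [-34, -3, -37, 18, -28]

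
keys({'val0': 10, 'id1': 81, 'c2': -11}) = ['val0', 'id1', 'c2']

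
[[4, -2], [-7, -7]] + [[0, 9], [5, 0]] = [[4, 7], [-2, -7]]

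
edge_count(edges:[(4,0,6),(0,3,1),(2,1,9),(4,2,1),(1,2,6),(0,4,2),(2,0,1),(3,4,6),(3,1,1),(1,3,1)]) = 10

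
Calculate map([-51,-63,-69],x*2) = [-102, -126, -138]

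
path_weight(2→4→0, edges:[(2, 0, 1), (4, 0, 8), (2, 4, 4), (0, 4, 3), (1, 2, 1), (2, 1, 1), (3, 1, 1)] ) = w(2→4)=4 + w(4→0)=8
= 12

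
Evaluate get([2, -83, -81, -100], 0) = 2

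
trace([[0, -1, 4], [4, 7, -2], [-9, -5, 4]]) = 11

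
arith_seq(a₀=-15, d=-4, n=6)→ [-15, -19, -23, -27, -31, -35]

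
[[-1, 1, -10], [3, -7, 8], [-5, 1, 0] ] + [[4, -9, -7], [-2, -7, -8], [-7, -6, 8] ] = [[3, -8, -17], [1, -14, 0], [-12, -5, 8]]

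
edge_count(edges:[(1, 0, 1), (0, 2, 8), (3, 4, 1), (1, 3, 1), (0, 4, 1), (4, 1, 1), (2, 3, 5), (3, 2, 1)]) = 8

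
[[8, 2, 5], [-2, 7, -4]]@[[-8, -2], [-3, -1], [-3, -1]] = [[-85, -23], [7, 1]]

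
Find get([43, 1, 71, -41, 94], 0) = 43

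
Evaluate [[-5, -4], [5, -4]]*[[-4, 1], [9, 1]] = [[-16, -9], [-56, 1]]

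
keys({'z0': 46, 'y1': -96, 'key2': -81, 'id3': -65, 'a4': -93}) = ['z0', 'y1', 'key2', 'id3', 'a4']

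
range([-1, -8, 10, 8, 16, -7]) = 24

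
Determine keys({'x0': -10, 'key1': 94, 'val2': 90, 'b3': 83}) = ['x0', 'key1', 'val2', 'b3']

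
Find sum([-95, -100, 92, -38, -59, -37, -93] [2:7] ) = -135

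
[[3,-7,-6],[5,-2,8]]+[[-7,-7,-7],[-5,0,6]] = [[-4, -14, -13], [0, -2, 14]]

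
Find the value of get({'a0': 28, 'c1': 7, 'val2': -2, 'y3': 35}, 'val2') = -2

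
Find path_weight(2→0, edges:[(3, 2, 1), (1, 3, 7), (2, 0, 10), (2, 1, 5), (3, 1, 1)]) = 10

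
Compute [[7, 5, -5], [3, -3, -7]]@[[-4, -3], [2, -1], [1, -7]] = C[0][0] = (7)*(-4) + (5)*(2) + (-5)*(1) = -23
C[0][1] = (7)*(-3) + (5)*(-1) + (-5)*(-7) = 9
C[1][0] = (3)*(-4) + (-3)*(2) + (-7)*(1) = -25
C[1][1] = (3)*(-3) + (-3)*(-1) + (-7)*(-7) = 43
= [[-23, 9], [-25, 43]]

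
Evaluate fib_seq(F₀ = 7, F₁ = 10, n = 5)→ [7, 10, 17, 27, 44]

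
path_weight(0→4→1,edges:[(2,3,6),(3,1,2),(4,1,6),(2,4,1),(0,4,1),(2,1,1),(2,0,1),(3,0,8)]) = w(0→4)=1 + w(4→1)=6
= 7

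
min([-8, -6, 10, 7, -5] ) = -8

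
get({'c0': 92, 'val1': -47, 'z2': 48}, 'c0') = 92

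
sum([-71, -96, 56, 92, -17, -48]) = (-71) + (-96) + 56 + 92 + (-17) + (-48)
= -84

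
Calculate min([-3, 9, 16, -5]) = -5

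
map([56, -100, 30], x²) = [3136, 10000, 900]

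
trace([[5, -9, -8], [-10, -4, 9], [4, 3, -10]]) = diagonal: 5 + (-4) + (-10)
= -9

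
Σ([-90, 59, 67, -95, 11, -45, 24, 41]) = (-90) + 59 + 67 + (-95) + 11 + (-45) + 24 + 41
= -28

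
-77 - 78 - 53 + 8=-200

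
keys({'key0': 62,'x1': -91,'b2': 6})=['key0', 'x1', 'b2']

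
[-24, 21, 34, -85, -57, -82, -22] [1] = 21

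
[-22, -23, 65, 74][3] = 74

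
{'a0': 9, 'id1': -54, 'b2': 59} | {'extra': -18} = {'a0': 9, 'id1': -54, 'b2': 59, 'extra': -18}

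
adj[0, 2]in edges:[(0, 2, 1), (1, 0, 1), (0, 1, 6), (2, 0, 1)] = 1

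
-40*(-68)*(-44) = -119680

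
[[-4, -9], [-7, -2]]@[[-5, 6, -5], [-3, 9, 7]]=[[47, -105, -43], [41, -60, 21]]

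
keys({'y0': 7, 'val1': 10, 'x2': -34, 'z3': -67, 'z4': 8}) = ['y0', 'val1', 'x2', 'z3', 'z4']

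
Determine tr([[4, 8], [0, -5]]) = -1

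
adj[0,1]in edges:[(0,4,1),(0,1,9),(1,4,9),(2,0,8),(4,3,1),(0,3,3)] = 9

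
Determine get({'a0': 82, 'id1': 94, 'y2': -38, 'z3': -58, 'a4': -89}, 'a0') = 82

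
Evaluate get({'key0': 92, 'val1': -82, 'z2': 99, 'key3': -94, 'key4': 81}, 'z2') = 99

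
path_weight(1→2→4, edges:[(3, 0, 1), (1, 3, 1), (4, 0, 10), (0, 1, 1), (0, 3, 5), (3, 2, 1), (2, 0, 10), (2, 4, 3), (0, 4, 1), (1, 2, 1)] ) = w(1→2)=1 + w(2→4)=3
= 4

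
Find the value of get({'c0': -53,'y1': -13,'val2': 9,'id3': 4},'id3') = 4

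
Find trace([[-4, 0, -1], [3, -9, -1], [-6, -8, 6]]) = -7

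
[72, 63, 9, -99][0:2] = [72, 63]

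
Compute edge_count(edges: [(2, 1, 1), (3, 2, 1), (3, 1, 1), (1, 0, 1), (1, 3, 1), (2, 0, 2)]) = 6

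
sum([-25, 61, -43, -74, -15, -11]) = -107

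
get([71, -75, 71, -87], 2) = 71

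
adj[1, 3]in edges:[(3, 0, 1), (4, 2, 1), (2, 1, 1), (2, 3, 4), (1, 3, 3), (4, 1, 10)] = 3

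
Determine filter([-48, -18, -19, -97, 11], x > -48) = keep x where x > -48: -48✗, -18✓, -19✓, -97✗, 11✓
= [-18, -19, 11]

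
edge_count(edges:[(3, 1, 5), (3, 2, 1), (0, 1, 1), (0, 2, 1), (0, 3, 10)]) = 5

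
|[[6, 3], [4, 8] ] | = 36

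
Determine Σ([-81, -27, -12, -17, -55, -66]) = (-81) + (-27) + (-12) + (-17) + (-55) + (-66)
= -258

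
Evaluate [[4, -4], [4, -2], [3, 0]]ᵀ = [[4, 4, 3], [-4, -2, 0]]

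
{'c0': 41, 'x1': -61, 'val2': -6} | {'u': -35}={'c0': 41, 'x1': -61, 'val2': -6, 'u': -35}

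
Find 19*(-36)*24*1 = -16416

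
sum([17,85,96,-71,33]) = 17 + 85 + 96 + (-71) + 33
= 160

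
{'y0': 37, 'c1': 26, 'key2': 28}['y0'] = 37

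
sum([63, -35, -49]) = -21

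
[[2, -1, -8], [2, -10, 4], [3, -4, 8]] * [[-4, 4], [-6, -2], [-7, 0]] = [[54, 10], [24, 28], [-44, 20]]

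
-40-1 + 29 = -12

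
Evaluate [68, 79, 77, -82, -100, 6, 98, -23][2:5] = [77, -82, -100]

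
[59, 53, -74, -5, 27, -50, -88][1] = 53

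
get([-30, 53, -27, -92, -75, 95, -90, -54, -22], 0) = -30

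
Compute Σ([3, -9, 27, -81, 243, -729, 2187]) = 1641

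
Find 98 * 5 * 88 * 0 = 0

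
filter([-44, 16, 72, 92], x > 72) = keep x where x > 72: -44✗, 16✗, 72✗, 92✓
= [92]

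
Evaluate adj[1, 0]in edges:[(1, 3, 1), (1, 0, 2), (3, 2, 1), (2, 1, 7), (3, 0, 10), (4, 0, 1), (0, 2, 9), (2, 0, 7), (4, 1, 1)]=2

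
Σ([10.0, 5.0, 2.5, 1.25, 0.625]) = 10.0 + 5.0 + 2.5 + 1.25 + 0.625
= 19.375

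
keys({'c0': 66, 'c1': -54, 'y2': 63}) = ['c0', 'c1', 'y2']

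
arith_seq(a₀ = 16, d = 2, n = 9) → [16, 18, 20, 22, 24, 26, 28, 30, 32]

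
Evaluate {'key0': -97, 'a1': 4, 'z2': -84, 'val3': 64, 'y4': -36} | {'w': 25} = {'key0': -97, 'a1': 4, 'z2': -84, 'val3': 64, 'y4': -36, 'w': 25}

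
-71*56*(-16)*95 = 6043520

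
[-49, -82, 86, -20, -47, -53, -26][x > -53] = keep x where x > -53: -49✓, -82✗, 86✓, -20✓, -47✓, -53✗, -26✓
= [-49, 86, -20, -47, -26]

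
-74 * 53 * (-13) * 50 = 2549300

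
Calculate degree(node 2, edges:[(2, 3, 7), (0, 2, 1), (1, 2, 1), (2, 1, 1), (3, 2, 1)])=incident: (2,3), (0,2), (1,2), (2,1), (3,2)
= 5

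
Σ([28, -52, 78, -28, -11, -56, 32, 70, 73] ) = 134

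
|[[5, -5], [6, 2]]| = (5)*(2) - (-5)*(6)
= 40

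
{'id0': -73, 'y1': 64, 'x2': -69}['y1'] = 64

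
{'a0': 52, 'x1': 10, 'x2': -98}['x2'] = -98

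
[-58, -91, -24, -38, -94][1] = -91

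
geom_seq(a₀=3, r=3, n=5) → [3, 9, 27, 81, 243]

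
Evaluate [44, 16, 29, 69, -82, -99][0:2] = [44, 16]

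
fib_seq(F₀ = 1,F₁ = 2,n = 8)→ [1, 2, 3, 5, 8, 13, 21, 34]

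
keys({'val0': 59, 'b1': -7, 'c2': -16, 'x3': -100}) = ['val0', 'b1', 'c2', 'x3']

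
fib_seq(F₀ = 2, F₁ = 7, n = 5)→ F_2 = F_1 + F_0 = 9
F_3 = F_2 + F_1 = 16
F_4 = F_3 + F_2 = 25
= [2, 7, 9, 16, 25]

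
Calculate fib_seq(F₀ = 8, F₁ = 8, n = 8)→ [8, 8, 16, 24, 40, 64, 104, 168]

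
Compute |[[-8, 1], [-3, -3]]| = (-8)*(-3) - (1)*(-3)
= 27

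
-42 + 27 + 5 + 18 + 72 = 80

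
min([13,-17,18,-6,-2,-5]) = -17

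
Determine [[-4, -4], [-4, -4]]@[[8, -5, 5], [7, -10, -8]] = C[0][0] = (-4)*(8) + (-4)*(7) = -60
C[0][1] = (-4)*(-5) + (-4)*(-10) = 60
C[0][2] = (-4)*(5) + (-4)*(-8) = 12
C[1][0] = (-4)*(8) + (-4)*(7) = -60
C[1][1] = (-4)*(-5) + (-4)*(-10) = 60
C[1][2] = (-4)*(5) + (-4)*(-8) = 12
= [[-60, 60, 12], [-60, 60, 12]]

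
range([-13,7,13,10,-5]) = 26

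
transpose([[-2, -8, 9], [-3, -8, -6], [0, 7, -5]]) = [[-2, -3, 0], [-8, -8, 7], [9, -6, -5]]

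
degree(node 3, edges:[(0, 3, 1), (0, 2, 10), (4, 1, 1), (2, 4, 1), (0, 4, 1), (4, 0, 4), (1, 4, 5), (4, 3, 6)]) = 2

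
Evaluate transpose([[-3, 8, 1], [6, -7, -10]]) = [[-3, 6], [8, -7], [1, -10]]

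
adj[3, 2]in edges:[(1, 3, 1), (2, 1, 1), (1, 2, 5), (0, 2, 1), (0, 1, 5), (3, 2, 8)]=8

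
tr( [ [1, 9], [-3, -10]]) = diagonal: 1 + (-10)
= -9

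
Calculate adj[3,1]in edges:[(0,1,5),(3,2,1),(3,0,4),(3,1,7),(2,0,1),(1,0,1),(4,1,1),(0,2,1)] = 7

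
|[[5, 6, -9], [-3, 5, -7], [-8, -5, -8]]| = -678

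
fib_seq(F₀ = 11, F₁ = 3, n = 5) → F_2 = F_1 + F_0 = 14
F_3 = F_2 + F_1 = 17
F_4 = F_3 + F_2 = 31
= [11, 3, 14, 17, 31]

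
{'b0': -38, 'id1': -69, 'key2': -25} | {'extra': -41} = {'b0': -38, 'id1': -69, 'key2': -25, 'extra': -41}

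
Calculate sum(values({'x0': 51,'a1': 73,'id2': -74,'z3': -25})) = 51 + 73 + (-74) + (-25)
= 25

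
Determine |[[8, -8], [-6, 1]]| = -40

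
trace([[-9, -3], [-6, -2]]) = diagonal: (-9) + (-2)
= -11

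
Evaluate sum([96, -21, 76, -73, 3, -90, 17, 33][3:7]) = slice → [-73, 3, -90, 17]
(-73) + 3 + (-90) + 17
= -143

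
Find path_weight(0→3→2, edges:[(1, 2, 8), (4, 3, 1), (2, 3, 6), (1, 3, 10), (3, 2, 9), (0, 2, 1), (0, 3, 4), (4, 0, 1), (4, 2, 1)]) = w(0→3)=4 + w(3→2)=9
= 13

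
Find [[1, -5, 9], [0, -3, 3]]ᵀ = [[1, 0], [-5, -3], [9, 3]]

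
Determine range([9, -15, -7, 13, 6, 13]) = 28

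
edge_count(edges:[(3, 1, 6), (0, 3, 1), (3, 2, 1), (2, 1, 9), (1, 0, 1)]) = 5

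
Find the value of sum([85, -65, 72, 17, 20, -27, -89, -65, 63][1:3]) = 7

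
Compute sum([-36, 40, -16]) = -12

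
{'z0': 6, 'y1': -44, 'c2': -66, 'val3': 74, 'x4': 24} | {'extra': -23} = {'z0': 6, 'y1': -44, 'c2': -66, 'val3': 74, 'x4': 24, 'extra': -23}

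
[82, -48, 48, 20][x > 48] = [82]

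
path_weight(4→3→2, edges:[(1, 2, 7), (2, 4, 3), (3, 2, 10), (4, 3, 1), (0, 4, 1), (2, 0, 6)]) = 11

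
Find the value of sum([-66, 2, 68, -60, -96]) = (-66) + 2 + 68 + (-60) + (-96)
= -152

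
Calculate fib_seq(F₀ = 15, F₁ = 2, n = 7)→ F_2 = F_1 + F_0 = 17
F_3 = F_2 + F_1 = 19
F_4 = F_3 + F_2 = 36
...
= [15, 2, 17, 19, 36, 55, 91]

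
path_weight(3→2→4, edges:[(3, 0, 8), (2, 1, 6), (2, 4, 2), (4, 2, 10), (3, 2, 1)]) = w(3→2)=1 + w(2→4)=2
= 3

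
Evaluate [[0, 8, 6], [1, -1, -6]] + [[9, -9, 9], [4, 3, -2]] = [[9, -1, 15], [5, 2, -8]]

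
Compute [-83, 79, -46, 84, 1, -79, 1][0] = -83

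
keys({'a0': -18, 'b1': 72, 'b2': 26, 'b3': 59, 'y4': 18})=['a0', 'b1', 'b2', 'b3', 'y4']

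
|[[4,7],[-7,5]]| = 69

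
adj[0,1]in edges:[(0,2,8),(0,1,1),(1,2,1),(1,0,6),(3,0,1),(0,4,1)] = 1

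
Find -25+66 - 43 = -2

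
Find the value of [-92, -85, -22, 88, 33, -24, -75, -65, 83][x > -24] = [-22, 88, 33, 83]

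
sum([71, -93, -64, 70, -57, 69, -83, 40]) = -47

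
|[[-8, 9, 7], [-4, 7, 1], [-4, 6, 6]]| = -80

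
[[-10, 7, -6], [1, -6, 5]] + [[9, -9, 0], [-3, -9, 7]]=[[-1, -2, -6], [-2, -15, 12]]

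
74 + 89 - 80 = 83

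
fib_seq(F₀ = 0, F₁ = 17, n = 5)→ [0, 17, 17, 34, 51]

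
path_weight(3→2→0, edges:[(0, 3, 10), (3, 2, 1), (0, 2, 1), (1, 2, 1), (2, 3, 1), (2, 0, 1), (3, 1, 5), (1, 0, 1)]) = 2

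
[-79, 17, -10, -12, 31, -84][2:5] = [-10, -12, 31]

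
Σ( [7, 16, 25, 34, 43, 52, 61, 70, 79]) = 7 + 16 + 25 + 34 + 43 + 52 + 61 + 70 + 79
= 387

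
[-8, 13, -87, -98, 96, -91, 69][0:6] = [-8, 13, -87, -98, 96, -91]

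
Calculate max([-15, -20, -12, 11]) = 11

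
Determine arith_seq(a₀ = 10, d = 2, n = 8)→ a_0 = 10 + 0*2 = 10
a_1 = 10 + 1*2 = 12
a_2 = 10 + 2*2 = 14
...
= [10, 12, 14, 16, 18, 20, 22, 24]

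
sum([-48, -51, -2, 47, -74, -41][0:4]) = -54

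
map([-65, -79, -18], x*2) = [-130, -158, -36]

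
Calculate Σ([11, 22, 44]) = 77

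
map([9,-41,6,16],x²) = (9)²=81, (-41)²=1681, (6)²=36, (16)²=256
= [81, 1681, 36, 256]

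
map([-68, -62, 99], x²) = [4624, 3844, 9801]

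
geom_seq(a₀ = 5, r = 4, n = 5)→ a_0 = 5*4^0 = 5
a_1 = 5*4^1 = 20
a_2 = 5*4^2 = 80
...
= [5, 20, 80, 320, 1280]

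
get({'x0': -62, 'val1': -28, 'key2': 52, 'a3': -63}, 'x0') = -62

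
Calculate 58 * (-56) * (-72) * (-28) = -6547968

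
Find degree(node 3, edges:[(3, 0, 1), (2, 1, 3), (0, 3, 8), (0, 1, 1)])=2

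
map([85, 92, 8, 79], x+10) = [95, 102, 18, 89]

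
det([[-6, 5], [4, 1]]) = (-6)*(1) - (5)*(4)
= -26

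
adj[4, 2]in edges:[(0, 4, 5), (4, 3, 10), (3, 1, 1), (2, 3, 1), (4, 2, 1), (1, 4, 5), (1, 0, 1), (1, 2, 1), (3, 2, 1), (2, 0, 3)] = 1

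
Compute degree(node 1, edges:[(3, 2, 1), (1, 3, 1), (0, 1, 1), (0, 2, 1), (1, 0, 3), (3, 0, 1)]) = 3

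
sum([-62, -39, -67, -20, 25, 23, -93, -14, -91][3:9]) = -170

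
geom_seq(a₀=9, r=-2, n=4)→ [9, -18, 36, -72]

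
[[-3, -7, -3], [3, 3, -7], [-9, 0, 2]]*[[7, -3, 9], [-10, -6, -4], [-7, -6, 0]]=[[70, 69, 1], [40, 15, 15], [-77, 15, -81]]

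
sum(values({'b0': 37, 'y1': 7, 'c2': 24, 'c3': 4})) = 37 + 7 + 24 + 4
= 72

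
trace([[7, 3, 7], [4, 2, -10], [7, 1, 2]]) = 11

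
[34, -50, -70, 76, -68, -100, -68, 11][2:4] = [-70, 76]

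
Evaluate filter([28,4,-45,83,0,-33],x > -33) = [28, 4, 83, 0]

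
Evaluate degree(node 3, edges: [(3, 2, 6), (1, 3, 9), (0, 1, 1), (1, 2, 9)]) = 2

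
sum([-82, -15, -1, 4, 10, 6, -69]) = (-82) + (-15) + (-1) + 4 + 10 + 6 + (-69)
= -147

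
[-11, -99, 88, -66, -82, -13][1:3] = [-99, 88]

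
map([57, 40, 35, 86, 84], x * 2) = [114, 80, 70, 172, 168]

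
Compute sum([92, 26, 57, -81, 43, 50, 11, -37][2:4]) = -24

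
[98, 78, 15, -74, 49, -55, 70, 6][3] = -74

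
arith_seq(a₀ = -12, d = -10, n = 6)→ a_0 = -12 + 0*-10 = -12
a_1 = -12 + 1*-10 = -22
a_2 = -12 + 2*-10 = -32
...
= [-12, -22, -32, -42, -52, -62]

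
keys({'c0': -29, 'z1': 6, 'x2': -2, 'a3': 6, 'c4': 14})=['c0', 'z1', 'x2', 'a3', 'c4']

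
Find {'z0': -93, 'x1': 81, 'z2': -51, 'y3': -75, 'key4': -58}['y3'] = -75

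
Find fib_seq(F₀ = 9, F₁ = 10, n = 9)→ F_2 = F_1 + F_0 = 19
F_3 = F_2 + F_1 = 29
F_4 = F_3 + F_2 = 48
...
= [9, 10, 19, 29, 48, 77, 125, 202, 327]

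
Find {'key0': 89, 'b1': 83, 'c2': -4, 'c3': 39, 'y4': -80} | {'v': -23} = {'key0': 89, 'b1': 83, 'c2': -4, 'c3': 39, 'y4': -80, 'v': -23}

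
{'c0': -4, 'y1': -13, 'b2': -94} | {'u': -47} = {'c0': -4, 'y1': -13, 'b2': -94, 'u': -47}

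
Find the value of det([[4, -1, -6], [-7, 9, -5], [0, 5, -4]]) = 194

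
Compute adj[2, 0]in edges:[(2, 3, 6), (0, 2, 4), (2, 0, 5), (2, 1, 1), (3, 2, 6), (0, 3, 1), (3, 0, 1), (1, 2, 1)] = 5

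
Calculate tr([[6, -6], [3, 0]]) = diagonal: 6 + 0
= 6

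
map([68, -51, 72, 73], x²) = (68)²=4624, (-51)²=2601, (72)²=5184, (73)²=5329
= [4624, 2601, 5184, 5329]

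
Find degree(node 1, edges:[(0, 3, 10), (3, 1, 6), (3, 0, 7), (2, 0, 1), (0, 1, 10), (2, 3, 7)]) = incident: (3,1), (0,1)
= 2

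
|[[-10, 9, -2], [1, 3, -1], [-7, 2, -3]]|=(1)*(-10)*det([[3, -1], [2, -3]]) + (-1)*(9)*det([[1, -1], [-7, -3]]) + (1)*(-2)*det([[1, 3], [-7, 2]])
= 70 + 90 + -46
= 114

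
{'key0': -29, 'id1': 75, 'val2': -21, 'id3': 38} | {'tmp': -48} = {'key0': -29, 'id1': 75, 'val2': -21, 'id3': 38, 'tmp': -48}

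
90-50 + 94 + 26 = 160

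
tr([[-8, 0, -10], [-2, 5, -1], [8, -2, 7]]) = diagonal: (-8) + 5 + 7
= 4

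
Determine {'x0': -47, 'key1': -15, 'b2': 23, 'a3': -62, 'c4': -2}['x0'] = -47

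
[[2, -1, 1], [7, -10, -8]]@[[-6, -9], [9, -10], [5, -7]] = C[0][0] = (2)*(-6) + (-1)*(9) + (1)*(5) = -16
C[0][1] = (2)*(-9) + (-1)*(-10) + (1)*(-7) = -15
C[1][0] = (7)*(-6) + (-10)*(9) + (-8)*(5) = -172
C[1][1] = (7)*(-9) + (-10)*(-10) + (-8)*(-7) = 93
= [[-16, -15], [-172, 93]]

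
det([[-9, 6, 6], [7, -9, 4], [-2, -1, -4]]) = (1)*(-9)*det([[-9, 4], [-1, -4]]) + (-1)*(6)*det([[7, 4], [-2, -4]]) + (1)*(6)*det([[7, -9], [-2, -1]])
= -360 + 120 + -150
= -390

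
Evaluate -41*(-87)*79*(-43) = -12117099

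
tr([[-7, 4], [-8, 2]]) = -5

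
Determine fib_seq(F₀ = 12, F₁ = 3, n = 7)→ F_2 = F_1 + F_0 = 15
F_3 = F_2 + F_1 = 18
F_4 = F_3 + F_2 = 33
...
= [12, 3, 15, 18, 33, 51, 84]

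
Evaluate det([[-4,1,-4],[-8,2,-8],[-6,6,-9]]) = 0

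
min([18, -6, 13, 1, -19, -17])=-19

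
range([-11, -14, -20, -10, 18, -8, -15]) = 38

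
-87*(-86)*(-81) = -606042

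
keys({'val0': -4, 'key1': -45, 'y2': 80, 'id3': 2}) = ['val0', 'key1', 'y2', 'id3']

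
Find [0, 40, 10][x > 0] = [40, 10]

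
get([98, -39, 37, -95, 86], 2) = 37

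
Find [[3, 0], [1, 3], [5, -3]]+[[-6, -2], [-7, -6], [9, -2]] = [[-3, -2], [-6, -3], [14, -5]]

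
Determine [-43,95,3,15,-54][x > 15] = [95]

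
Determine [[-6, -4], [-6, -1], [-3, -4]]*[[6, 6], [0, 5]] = C[0][0] = (-6)*(6) + (-4)*(0) = -36
C[0][1] = (-6)*(6) + (-4)*(5) = -56
C[1][0] = (-6)*(6) + (-1)*(0) = -36
C[1][1] = (-6)*(6) + (-1)*(5) = -41
C[2][0] = (-3)*(6) + (-4)*(0) = -18
C[2][1] = (-3)*(6) + (-4)*(5) = -38
= [[-36, -56], [-36, -41], [-18, -38]]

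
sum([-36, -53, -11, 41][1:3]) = slice → [-53, -11]
(-53) + (-11)
= -64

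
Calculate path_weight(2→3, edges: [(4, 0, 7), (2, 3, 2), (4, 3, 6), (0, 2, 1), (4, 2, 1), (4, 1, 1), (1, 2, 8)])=w(2→3)=2
= 2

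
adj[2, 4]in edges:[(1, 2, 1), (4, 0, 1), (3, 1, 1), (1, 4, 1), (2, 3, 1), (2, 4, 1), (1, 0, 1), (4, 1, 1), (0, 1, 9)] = 1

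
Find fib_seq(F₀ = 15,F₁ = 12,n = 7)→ [15, 12, 27, 39, 66, 105, 171]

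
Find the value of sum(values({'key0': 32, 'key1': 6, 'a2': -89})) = -51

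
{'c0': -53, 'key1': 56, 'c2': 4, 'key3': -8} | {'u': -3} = {'c0': -53, 'key1': 56, 'c2': 4, 'key3': -8, 'u': -3}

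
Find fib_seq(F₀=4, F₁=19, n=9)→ F_2 = F_1 + F_0 = 23
F_3 = F_2 + F_1 = 42
F_4 = F_3 + F_2 = 65
...
= [4, 19, 23, 42, 65, 107, 172, 279, 451]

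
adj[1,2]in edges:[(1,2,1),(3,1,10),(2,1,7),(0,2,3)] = 1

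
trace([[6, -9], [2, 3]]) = 9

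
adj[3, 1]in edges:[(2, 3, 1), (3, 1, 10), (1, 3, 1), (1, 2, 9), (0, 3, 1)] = 10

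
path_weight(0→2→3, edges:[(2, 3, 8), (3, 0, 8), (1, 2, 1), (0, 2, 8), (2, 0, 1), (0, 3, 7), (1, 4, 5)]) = 16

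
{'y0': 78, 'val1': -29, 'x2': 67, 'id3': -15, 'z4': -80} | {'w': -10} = {'y0': 78, 'val1': -29, 'x2': 67, 'id3': -15, 'z4': -80, 'w': -10}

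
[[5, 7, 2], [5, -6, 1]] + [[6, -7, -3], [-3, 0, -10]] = [[11, 0, -1], [2, -6, -9]]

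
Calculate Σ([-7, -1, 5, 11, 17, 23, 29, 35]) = 112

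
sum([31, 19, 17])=67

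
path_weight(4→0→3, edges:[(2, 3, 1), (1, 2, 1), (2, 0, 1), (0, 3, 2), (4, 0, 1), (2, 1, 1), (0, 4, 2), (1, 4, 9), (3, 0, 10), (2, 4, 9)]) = 3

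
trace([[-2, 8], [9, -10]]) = -12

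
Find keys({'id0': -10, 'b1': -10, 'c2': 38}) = ['id0', 'b1', 'c2']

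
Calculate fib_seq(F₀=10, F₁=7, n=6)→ [10, 7, 17, 24, 41, 65]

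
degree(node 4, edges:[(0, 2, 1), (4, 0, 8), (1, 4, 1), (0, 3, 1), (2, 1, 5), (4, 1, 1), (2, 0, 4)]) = 3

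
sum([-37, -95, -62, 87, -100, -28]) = -235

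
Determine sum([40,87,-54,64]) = 40 + 87 + (-54) + 64
= 137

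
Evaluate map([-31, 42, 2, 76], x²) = (-31)²=961, (42)²=1764, (2)²=4, (76)²=5776
= [961, 1764, 4, 5776]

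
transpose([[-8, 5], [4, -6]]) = [[-8, 4], [5, -6]]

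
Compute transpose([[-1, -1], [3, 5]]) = [[-1, 3], [-1, 5]]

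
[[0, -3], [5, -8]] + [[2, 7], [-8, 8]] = [[2, 4], [-3, 0]]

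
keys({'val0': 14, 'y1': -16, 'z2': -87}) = ['val0', 'y1', 'z2']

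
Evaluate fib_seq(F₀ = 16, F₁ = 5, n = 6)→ [16, 5, 21, 26, 47, 73]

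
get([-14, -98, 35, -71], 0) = -14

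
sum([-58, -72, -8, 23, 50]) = (-58) + (-72) + (-8) + 23 + 50
= -65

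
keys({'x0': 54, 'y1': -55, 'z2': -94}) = ['x0', 'y1', 'z2']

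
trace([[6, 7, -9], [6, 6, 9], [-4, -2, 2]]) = 14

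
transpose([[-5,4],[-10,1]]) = [[-5, -10], [4, 1]]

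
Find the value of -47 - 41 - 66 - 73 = -227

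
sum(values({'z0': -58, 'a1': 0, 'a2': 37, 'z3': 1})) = (-58) + 0 + 37 + 1
= -20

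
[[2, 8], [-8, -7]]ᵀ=[[2, -8], [8, -7]]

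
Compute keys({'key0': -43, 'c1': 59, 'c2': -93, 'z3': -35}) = ['key0', 'c1', 'c2', 'z3']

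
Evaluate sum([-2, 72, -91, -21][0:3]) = -21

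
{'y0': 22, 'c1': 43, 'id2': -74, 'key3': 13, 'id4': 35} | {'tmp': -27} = {'y0': 22, 'c1': 43, 'id2': -74, 'key3': 13, 'id4': 35, 'tmp': -27}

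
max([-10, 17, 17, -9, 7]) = 17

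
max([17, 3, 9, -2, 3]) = 17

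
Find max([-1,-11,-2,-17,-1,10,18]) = 18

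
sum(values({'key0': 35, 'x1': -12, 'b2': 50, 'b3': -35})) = 35 + (-12) + 50 + (-35)
= 38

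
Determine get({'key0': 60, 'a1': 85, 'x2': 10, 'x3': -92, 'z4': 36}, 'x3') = -92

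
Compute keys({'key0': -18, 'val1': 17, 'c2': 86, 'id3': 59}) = ['key0', 'val1', 'c2', 'id3']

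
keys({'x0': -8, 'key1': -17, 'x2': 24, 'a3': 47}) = ['x0', 'key1', 'x2', 'a3']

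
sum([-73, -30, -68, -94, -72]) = -337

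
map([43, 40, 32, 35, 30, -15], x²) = [1849, 1600, 1024, 1225, 900, 225]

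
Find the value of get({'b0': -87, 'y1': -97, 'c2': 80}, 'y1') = -97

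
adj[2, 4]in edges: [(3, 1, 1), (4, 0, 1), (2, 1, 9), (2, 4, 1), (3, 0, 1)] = 1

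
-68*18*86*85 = -8947440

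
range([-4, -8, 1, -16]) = 17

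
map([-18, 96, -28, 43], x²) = (-18)²=324, (96)²=9216, (-28)²=784, (43)²=1849
= [324, 9216, 784, 1849]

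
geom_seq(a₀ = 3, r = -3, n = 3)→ [3, -9, 27]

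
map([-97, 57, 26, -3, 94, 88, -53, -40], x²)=(-97)²=9409, (57)²=3249, (26)²=676, (-3)²=9, (94)²=8836, (88)²=7744, (-53)²=2809, (-40)²=1600
= [9409, 3249, 676, 9, 8836, 7744, 2809, 1600]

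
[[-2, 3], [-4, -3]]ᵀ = [[-2, -4], [3, -3]]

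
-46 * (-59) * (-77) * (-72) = 15046416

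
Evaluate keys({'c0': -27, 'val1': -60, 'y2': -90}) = ['c0', 'val1', 'y2']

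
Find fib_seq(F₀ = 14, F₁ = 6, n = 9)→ F_2 = F_1 + F_0 = 20
F_3 = F_2 + F_1 = 26
F_4 = F_3 + F_2 = 46
...
= [14, 6, 20, 26, 46, 72, 118, 190, 308]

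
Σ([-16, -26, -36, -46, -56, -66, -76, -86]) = (-16) + (-26) + (-36) + (-46) + (-56) + (-66) + (-76) + (-86)
= -408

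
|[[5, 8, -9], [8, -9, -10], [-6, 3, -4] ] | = (1)*(5)*det([[-9, -10], [3, -4]]) + (-1)*(8)*det([[8, -10], [-6, -4]]) + (1)*(-9)*det([[8, -9], [-6, 3]])
= 330 + 736 + 270
= 1336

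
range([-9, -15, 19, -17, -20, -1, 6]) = 39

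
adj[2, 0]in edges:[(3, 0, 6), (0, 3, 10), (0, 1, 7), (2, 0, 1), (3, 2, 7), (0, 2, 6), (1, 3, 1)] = 1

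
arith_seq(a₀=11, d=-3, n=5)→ a_0 = 11 + 0*-3 = 11
a_1 = 11 + 1*-3 = 8
a_2 = 11 + 2*-3 = 5
...
= [11, 8, 5, 2, -1]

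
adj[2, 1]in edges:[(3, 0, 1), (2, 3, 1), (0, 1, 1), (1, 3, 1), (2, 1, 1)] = 1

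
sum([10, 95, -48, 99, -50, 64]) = 10 + 95 + (-48) + 99 + (-50) + 64
= 170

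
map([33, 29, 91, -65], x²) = (33)²=1089, (29)²=841, (91)²=8281, (-65)²=4225
= [1089, 841, 8281, 4225]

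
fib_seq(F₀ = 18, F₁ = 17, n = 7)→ F_2 = F_1 + F_0 = 35
F_3 = F_2 + F_1 = 52
F_4 = F_3 + F_2 = 87
...
= [18, 17, 35, 52, 87, 139, 226]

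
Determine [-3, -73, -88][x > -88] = keep x where x > -88: -3✓, -73✓, -88✗
= [-3, -73]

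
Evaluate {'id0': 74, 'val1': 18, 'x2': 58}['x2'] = 58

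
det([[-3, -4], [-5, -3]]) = -11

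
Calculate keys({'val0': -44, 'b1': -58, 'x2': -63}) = ['val0', 'b1', 'x2']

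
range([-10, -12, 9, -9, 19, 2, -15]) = 34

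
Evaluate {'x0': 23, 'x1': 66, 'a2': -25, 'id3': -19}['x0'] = 23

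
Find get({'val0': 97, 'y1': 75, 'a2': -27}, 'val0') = 97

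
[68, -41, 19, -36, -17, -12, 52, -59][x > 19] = [68, 52]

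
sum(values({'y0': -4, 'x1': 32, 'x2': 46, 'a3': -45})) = 29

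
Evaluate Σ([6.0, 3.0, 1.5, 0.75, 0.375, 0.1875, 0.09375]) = 11.90625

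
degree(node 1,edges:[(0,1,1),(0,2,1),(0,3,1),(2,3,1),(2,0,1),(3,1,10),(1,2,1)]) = incident: (0,1), (3,1), (1,2)
= 3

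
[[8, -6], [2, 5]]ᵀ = [[8, 2], [-6, 5]]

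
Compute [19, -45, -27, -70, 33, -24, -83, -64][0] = 19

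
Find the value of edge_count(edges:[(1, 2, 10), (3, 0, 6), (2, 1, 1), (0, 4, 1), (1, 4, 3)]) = 5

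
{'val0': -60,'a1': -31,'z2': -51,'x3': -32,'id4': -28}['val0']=-60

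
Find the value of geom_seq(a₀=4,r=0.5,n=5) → [4.0, 2.0, 1.0, 0.5, 0.25]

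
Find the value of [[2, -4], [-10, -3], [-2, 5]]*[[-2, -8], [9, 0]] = C[0][0] = (2)*(-2) + (-4)*(9) = -40
C[0][1] = (2)*(-8) + (-4)*(0) = -16
C[1][0] = (-10)*(-2) + (-3)*(9) = -7
C[1][1] = (-10)*(-8) + (-3)*(0) = 80
C[2][0] = (-2)*(-2) + (5)*(9) = 49
C[2][1] = (-2)*(-8) + (5)*(0) = 16
= [[-40, -16], [-7, 80], [49, 16]]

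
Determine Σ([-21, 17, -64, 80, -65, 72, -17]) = (-21) + 17 + (-64) + 80 + (-65) + 72 + (-17)
= 2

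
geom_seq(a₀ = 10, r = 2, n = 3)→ a_0 = 10*2^0 = 10
a_1 = 10*2^1 = 20
a_2 = 10*2^2 = 40
= [10, 20, 40]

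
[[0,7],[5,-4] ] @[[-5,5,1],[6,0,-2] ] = C[0][0] = (0)*(-5) + (7)*(6) = 42
C[0][1] = (0)*(5) + (7)*(0) = 0
C[0][2] = (0)*(1) + (7)*(-2) = -14
C[1][0] = (5)*(-5) + (-4)*(6) = -49
C[1][1] = (5)*(5) + (-4)*(0) = 25
C[1][2] = (5)*(1) + (-4)*(-2) = 13
= [[42, 0, -14], [-49, 25, 13]]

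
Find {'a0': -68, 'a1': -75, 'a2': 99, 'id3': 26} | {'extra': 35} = {'a0': -68, 'a1': -75, 'a2': 99, 'id3': 26, 'extra': 35}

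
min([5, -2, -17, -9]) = -17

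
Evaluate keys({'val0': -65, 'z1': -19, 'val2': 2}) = ['val0', 'z1', 'val2']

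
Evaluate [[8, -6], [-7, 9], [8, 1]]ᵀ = [[8, -7, 8], [-6, 9, 1]]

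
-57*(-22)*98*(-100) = -12289200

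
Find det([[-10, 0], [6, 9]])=(-10)*(9) - (0)*(6)
= -90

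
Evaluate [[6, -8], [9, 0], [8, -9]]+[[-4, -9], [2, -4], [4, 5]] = [[2, -17], [11, -4], [12, -4]]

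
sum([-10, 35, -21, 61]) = (-10) + 35 + (-21) + 61
= 65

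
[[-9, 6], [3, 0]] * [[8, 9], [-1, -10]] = C[0][0] = (-9)*(8) + (6)*(-1) = -78
C[0][1] = (-9)*(9) + (6)*(-10) = -141
C[1][0] = (3)*(8) + (0)*(-1) = 24
C[1][1] = (3)*(9) + (0)*(-10) = 27
= [[-78, -141], [24, 27]]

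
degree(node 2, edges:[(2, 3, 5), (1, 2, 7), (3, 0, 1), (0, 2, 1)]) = 3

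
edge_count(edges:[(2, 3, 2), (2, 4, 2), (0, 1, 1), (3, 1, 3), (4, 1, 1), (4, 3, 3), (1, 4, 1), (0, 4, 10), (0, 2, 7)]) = 9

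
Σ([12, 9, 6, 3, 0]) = 12 + 9 + 6 + 3 + 0
= 30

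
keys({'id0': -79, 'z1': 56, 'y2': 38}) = ['id0', 'z1', 'y2']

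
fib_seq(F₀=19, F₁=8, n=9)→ F_2 = F_1 + F_0 = 27
F_3 = F_2 + F_1 = 35
F_4 = F_3 + F_2 = 62
...
= [19, 8, 27, 35, 62, 97, 159, 256, 415]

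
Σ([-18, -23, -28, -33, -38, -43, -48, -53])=(-18) + (-23) + (-28) + (-33) + (-38) + (-43) + (-48) + (-53)
= -284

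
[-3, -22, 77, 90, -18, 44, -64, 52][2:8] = [77, 90, -18, 44, -64, 52]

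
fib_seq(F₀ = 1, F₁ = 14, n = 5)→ [1, 14, 15, 29, 44]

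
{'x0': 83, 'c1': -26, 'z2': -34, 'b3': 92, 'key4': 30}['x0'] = 83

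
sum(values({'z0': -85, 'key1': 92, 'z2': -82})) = -75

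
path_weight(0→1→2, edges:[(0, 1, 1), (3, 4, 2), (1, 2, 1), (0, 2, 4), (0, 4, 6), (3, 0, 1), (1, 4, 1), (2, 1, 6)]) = 2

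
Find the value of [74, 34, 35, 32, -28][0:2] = [74, 34]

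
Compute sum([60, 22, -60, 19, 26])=60 + 22 + (-60) + 19 + 26
= 67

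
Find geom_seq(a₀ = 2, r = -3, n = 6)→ [2, -6, 18, -54, 162, -486]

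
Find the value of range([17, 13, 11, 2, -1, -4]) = 21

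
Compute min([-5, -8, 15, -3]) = -8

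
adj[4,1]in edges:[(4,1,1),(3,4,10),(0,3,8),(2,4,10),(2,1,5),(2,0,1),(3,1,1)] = 1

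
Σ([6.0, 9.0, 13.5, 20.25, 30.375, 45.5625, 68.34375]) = 193.03125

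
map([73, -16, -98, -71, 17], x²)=[5329, 256, 9604, 5041, 289]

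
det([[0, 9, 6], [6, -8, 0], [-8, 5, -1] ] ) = (1)*(0)*det([[-8, 0], [5, -1]]) + (-1)*(9)*det([[6, 0], [-8, -1]]) + (1)*(6)*det([[6, -8], [-8, 5]])
= 0 + 54 + -204
= -150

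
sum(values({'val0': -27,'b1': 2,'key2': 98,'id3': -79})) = -6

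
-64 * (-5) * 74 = 23680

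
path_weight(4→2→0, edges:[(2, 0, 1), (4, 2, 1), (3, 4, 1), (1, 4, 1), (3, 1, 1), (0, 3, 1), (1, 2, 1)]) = w(4→2)=1 + w(2→0)=1
= 2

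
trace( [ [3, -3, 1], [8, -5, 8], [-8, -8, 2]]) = 0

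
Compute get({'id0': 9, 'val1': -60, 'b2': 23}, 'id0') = 9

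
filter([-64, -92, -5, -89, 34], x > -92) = [-64, -5, -89, 34]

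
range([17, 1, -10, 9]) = 27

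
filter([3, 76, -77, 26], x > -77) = keep x where x > -77: 3✓, 76✓, -77✗, 26✓
= [3, 76, 26]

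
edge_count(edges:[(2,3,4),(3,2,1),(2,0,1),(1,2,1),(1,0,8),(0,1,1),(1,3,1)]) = 7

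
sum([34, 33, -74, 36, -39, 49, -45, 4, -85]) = -87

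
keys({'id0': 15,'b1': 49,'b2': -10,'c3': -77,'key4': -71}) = ['id0', 'b1', 'b2', 'c3', 'key4']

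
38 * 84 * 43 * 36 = 4941216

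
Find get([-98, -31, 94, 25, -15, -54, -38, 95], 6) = -38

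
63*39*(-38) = -93366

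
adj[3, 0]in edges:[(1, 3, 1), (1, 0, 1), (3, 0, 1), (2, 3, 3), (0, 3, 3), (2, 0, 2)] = 1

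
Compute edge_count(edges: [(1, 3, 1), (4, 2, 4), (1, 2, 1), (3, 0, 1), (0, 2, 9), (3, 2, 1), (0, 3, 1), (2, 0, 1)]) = 8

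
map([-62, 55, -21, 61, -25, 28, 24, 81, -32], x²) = [3844, 3025, 441, 3721, 625, 784, 576, 6561, 1024]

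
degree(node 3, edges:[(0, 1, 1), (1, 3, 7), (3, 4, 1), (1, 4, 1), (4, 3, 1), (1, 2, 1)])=incident: (1,3), (3,4), (4,3)
= 3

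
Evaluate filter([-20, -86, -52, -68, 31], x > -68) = keep x where x > -68: -20✓, -86✗, -52✓, -68✗, 31✓
= [-20, -52, 31]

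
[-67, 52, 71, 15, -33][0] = -67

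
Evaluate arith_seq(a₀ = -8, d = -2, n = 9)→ a_0 = -8 + 0*-2 = -8
a_1 = -8 + 1*-2 = -10
a_2 = -8 + 2*-2 = -12
...
= [-8, -10, -12, -14, -16, -18, -20, -22, -24]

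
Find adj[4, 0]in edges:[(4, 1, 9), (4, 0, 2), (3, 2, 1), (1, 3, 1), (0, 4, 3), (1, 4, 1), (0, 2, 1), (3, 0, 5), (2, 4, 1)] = 2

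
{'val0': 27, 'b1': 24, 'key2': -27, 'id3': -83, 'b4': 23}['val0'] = 27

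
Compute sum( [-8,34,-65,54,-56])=(-8) + 34 + (-65) + 54 + (-56)
= -41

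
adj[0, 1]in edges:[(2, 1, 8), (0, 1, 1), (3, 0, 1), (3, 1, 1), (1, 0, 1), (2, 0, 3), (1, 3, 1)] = 1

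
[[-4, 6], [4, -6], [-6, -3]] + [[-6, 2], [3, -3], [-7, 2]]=[[-10, 8], [7, -9], [-13, -1]]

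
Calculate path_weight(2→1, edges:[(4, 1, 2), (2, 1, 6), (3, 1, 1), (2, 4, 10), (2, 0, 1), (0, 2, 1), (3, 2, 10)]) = 6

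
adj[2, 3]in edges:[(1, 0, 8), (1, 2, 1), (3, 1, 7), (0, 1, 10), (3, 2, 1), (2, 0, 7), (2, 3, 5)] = 5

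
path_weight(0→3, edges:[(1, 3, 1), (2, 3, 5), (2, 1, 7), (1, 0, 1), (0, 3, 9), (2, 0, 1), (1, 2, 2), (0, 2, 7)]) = w(0→3)=9
= 9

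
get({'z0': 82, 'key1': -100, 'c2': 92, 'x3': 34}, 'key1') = -100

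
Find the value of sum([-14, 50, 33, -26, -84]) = (-14) + 50 + 33 + (-26) + (-84)
= -41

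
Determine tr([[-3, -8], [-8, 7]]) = diagonal: (-3) + 7
= 4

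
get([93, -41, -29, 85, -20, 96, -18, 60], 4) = -20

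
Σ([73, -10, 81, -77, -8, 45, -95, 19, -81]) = -53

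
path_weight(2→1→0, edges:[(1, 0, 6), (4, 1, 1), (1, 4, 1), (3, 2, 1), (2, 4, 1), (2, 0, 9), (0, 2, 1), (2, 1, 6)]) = 12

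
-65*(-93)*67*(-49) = -19845735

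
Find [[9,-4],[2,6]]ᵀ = [[9, 2], [-4, 6]]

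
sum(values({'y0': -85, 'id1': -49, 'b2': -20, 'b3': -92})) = -246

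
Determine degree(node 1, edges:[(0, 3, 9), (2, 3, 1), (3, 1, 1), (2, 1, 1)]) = incident: (3,1), (2,1)
= 2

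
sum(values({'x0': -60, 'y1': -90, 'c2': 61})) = -89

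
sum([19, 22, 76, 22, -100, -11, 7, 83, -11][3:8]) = slice → [22, -100, -11, 7, 83]
22 + (-100) + (-11) + 7 + 83
= 1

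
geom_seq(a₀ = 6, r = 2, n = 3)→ a_0 = 6*2^0 = 6
a_1 = 6*2^1 = 12
a_2 = 6*2^2 = 24
= [6, 12, 24]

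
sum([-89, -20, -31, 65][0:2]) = slice → [-89, -20]
(-89) + (-20)
= -109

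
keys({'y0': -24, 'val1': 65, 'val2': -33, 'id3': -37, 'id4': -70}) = ['y0', 'val1', 'val2', 'id3', 'id4']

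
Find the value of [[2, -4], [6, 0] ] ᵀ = [[2, 6], [-4, 0]]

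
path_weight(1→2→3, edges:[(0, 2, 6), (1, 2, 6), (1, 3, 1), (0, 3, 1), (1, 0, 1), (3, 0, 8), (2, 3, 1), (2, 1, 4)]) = w(1→2)=6 + w(2→3)=1
= 7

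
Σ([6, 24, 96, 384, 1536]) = 2046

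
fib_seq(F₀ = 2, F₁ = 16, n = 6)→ F_2 = F_1 + F_0 = 18
F_3 = F_2 + F_1 = 34
F_4 = F_3 + F_2 = 52
...
= [2, 16, 18, 34, 52, 86]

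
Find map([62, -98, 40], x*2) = [124, -196, 80]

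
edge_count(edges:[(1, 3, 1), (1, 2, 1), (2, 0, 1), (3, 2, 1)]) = 4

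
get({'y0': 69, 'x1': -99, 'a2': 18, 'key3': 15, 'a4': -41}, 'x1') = -99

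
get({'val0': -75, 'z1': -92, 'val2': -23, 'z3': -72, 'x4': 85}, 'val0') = -75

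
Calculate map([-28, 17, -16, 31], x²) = [784, 289, 256, 961]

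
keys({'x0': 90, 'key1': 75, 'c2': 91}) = ['x0', 'key1', 'c2']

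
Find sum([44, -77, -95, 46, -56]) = -138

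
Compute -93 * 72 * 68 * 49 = -22311072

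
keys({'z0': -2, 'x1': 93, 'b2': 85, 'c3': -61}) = ['z0', 'x1', 'b2', 'c3']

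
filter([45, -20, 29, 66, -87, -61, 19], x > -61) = [45, -20, 29, 66, 19]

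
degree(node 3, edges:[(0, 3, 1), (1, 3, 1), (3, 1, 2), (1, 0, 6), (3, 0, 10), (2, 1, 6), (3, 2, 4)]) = incident: (0,3), (1,3), (3,1), (3,0), (3,2)
= 5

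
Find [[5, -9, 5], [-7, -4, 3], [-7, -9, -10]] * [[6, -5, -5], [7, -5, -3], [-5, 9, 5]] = C[0][0] = (5)*(6) + (-9)*(7) + (5)*(-5) = -58
C[0][1] = (5)*(-5) + (-9)*(-5) + (5)*(9) = 65
C[0][2] = (5)*(-5) + (-9)*(-3) + (5)*(5) = 27
C[1][0] = (-7)*(6) + (-4)*(7) + (3)*(-5) = -85
C[1][1] = (-7)*(-5) + (-4)*(-5) + (3)*(9) = 82
C[1][2] = (-7)*(-5) + (-4)*(-3) + (3)*(5) = 62
... (3 more cells)
= [[-58, 65, 27], [-85, 82, 62], [-55, -10, 12]]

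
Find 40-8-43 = -11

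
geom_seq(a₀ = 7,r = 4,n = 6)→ a_0 = 7*4^0 = 7
a_1 = 7*4^1 = 28
a_2 = 7*4^2 = 112
...
= [7, 28, 112, 448, 1792, 7168]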